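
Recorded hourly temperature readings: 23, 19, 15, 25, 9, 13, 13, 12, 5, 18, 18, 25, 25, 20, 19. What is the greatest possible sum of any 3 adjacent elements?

Each size-3 window and its sum:
[23, 19, 15] → sum 57
[19, 15, 25] → sum 59
[15, 25, 9] → sum 49
[25, 9, 13] → sum 47
[9, 13, 13] → sum 35
[13, 13, 12] → sum 38
[13, 12, 5] → sum 30
[12, 5, 18] → sum 35
[5, 18, 18] → sum 41
[18, 18, 25] → sum 61
[18, 25, 25] → sum 68
[25, 25, 20] → sum 70
[25, 20, 19] → sum 64
Greatest of these is 70.

70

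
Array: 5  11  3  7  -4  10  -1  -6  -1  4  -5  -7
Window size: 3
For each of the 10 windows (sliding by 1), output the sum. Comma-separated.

[5, 11, 3] → sum 19
[11, 3, 7] → sum 21
[3, 7, -4] → sum 6
[7, -4, 10] → sum 13
[-4, 10, -1] → sum 5
[10, -1, -6] → sum 3
[-1, -6, -1] → sum -8
[-6, -1, 4] → sum -3
[-1, 4, -5] → sum -2
[4, -5, -7] → sum -8

19, 21, 6, 13, 5, 3, -8, -3, -2, -8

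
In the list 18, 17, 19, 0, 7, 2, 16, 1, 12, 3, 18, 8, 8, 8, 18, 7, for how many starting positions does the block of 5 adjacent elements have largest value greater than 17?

(18, 17, 19, 0, 7) → max 19  > 17 ✓
(17, 19, 0, 7, 2) → max 19  > 17 ✓
(19, 0, 7, 2, 16) → max 19  > 17 ✓
(0, 7, 2, 16, 1) → max 16
(7, 2, 16, 1, 12) → max 16
(2, 16, 1, 12, 3) → max 16
(16, 1, 12, 3, 18) → max 18  > 17 ✓
(1, 12, 3, 18, 8) → max 18  > 17 ✓
(12, 3, 18, 8, 8) → max 18  > 17 ✓
(3, 18, 8, 8, 8) → max 18  > 17 ✓
(18, 8, 8, 8, 18) → max 18  > 17 ✓
(8, 8, 8, 18, 7) → max 18  > 17 ✓
9 windows satisfy the condition.

9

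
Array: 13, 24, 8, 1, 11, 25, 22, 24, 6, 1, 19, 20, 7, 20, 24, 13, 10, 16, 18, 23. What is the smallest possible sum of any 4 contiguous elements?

44

[13, 24, 8, 1] → sum 46
[24, 8, 1, 11] → sum 44
[8, 1, 11, 25] → sum 45
[1, 11, 25, 22] → sum 59
[11, 25, 22, 24] → sum 82
[25, 22, 24, 6] → sum 77
[22, 24, 6, 1] → sum 53
[24, 6, 1, 19] → sum 50
[6, 1, 19, 20] → sum 46
[1, 19, 20, 7] → sum 47
[19, 20, 7, 20] → sum 66
[20, 7, 20, 24] → sum 71
[7, 20, 24, 13] → sum 64
[20, 24, 13, 10] → sum 67
[24, 13, 10, 16] → sum 63
[13, 10, 16, 18] → sum 57
[10, 16, 18, 23] → sum 67
Smallest of these is 44.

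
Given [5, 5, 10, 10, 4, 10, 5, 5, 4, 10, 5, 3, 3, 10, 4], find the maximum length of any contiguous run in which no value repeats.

add 5: [5] len 1
add 5 (repeat 5, move left end past it): [5] len 1
add 10: [5, 10] len 2
add 10 (repeat 10, move left end past it): [10] len 1
add 4: [10, 4] len 2
add 10 (repeat 10, move left end past it): [4, 10] len 2
add 5: [4, 10, 5] len 3
add 5 (repeat 5, move left end past it): [5] len 1
add 4: [5, 4] len 2
add 10: [5, 4, 10] len 3
add 5 (repeat 5, move left end past it): [4, 10, 5] len 3
add 3: [4, 10, 5, 3] len 4
add 3 (repeat 3, move left end past it): [3] len 1
add 10: [3, 10] len 2
add 4: [3, 10, 4] len 3
Longest all-distinct length: 4.

4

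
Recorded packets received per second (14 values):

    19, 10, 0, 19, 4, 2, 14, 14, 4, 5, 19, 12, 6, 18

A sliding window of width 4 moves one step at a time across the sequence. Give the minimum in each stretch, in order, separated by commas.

[19, 10, 0, 19] → min 0
[10, 0, 19, 4] → min 0
[0, 19, 4, 2] → min 0
[19, 4, 2, 14] → min 2
[4, 2, 14, 14] → min 2
[2, 14, 14, 4] → min 2
[14, 14, 4, 5] → min 4
[14, 4, 5, 19] → min 4
[4, 5, 19, 12] → min 4
[5, 19, 12, 6] → min 5
[19, 12, 6, 18] → min 6

0, 0, 0, 2, 2, 2, 4, 4, 4, 5, 6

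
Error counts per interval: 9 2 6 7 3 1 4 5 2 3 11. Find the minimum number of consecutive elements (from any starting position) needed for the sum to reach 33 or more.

8

add 9: running sum 9 < 33
add 2: running sum 11 < 33
add 6: running sum 17 < 33
add 7: running sum 24 < 33
add 3: running sum 27 < 33
add 1: running sum 28 < 33
add 4: running sum 32 < 33
add 5: shortest ending here [9, 2, 6, 7, 3, 1, 4, 5] sum 37, len 8
add 2: shortest ending here [9, 2, 6, 7, 3, 1, 4, 5, 2] sum 39, len 9
add 3: shortest ending here [2, 6, 7, 3, 1, 4, 5, 2, 3] sum 33, len 9
add 11: shortest ending here [7, 3, 1, 4, 5, 2, 3, 11] sum 36, len 8
Shortest qualifying length: 8.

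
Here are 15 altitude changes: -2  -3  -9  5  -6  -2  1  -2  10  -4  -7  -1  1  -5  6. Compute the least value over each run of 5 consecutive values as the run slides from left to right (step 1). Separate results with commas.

[-2, -3, -9, 5, -6] → min -9
[-3, -9, 5, -6, -2] → min -9
[-9, 5, -6, -2, 1] → min -9
[5, -6, -2, 1, -2] → min -6
[-6, -2, 1, -2, 10] → min -6
[-2, 1, -2, 10, -4] → min -4
[1, -2, 10, -4, -7] → min -7
[-2, 10, -4, -7, -1] → min -7
[10, -4, -7, -1, 1] → min -7
[-4, -7, -1, 1, -5] → min -7
[-7, -1, 1, -5, 6] → min -7

-9, -9, -9, -6, -6, -4, -7, -7, -7, -7, -7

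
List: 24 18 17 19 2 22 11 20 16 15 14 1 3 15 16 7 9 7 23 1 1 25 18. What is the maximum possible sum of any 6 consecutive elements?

102

24 18 17 19 2 22 → sum 102
18 17 19 2 22 11 → sum 89
17 19 2 22 11 20 → sum 91
19 2 22 11 20 16 → sum 90
2 22 11 20 16 15 → sum 86
22 11 20 16 15 14 → sum 98
11 20 16 15 14 1 → sum 77
20 16 15 14 1 3 → sum 69
16 15 14 1 3 15 → sum 64
15 14 1 3 15 16 → sum 64
14 1 3 15 16 7 → sum 56
1 3 15 16 7 9 → sum 51
3 15 16 7 9 7 → sum 57
15 16 7 9 7 23 → sum 77
16 7 9 7 23 1 → sum 63
7 9 7 23 1 1 → sum 48
9 7 23 1 1 25 → sum 66
7 23 1 1 25 18 → sum 75
Maximum of these is 102.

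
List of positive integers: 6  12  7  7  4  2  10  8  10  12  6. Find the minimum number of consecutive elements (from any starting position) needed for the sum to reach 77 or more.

10

add 6: running sum 6 < 77
add 12: running sum 18 < 77
add 7: running sum 25 < 77
add 7: running sum 32 < 77
add 4: running sum 36 < 77
add 2: running sum 38 < 77
add 10: running sum 48 < 77
add 8: running sum 56 < 77
add 10: running sum 66 < 77
add 12: shortest ending here [6, 12, 7, 7, 4, 2, 10, 8, 10, 12] sum 78, len 10
add 6: shortest ending here [12, 7, 7, 4, 2, 10, 8, 10, 12, 6] sum 78, len 10
Shortest qualifying length: 10.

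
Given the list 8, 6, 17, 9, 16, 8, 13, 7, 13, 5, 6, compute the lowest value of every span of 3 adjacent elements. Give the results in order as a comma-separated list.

6, 6, 9, 8, 8, 7, 7, 5, 5

(8, 6, 17) → min 6
(6, 17, 9) → min 6
(17, 9, 16) → min 9
(9, 16, 8) → min 8
(16, 8, 13) → min 8
(8, 13, 7) → min 7
(13, 7, 13) → min 7
(7, 13, 5) → min 5
(13, 5, 6) → min 5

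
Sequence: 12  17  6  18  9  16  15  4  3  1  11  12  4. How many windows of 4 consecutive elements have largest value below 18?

12 17 6 18 → max 18
17 6 18 9 → max 18
6 18 9 16 → max 18
18 9 16 15 → max 18
9 16 15 4 → max 16  < 18 ✓
16 15 4 3 → max 16  < 18 ✓
15 4 3 1 → max 15  < 18 ✓
4 3 1 11 → max 11  < 18 ✓
3 1 11 12 → max 12  < 18 ✓
1 11 12 4 → max 12  < 18 ✓
6 windows satisfy the condition.

6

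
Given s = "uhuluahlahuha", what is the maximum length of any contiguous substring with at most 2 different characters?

3

add u: window [u] (1 distinct), len 1
add h: window [u, h] (2 distinct), len 2
add u: window [u, h, u] (2 distinct), len 3
add l: window [u, l] (2 distinct), len 2
add u: window [u, l, u] (2 distinct), len 3
add a: window [u, a] (2 distinct), len 2
add h: window [a, h] (2 distinct), len 2
add l: window [h, l] (2 distinct), len 2
add a: window [l, a] (2 distinct), len 2
add h: window [a, h] (2 distinct), len 2
add u: window [h, u] (2 distinct), len 2
add h: window [h, u, h] (2 distinct), len 3
add a: window [h, a] (2 distinct), len 2
Longest length with ≤2 distinct: 3.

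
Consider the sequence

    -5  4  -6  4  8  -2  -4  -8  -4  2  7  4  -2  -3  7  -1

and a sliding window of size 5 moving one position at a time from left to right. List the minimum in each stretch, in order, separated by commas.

-6, -6, -6, -8, -8, -8, -8, -8, -4, -3, -3, -3

(-5, 4, -6, 4, 8) → min -6
(4, -6, 4, 8, -2) → min -6
(-6, 4, 8, -2, -4) → min -6
(4, 8, -2, -4, -8) → min -8
(8, -2, -4, -8, -4) → min -8
(-2, -4, -8, -4, 2) → min -8
(-4, -8, -4, 2, 7) → min -8
(-8, -4, 2, 7, 4) → min -8
(-4, 2, 7, 4, -2) → min -4
(2, 7, 4, -2, -3) → min -3
(7, 4, -2, -3, 7) → min -3
(4, -2, -3, 7, -1) → min -3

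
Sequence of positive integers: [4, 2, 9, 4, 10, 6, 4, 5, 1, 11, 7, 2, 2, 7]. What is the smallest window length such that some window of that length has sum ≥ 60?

11

add 4: running sum 4 < 60
add 2: running sum 6 < 60
add 9: running sum 15 < 60
add 4: running sum 19 < 60
add 10: running sum 29 < 60
add 6: running sum 35 < 60
add 4: running sum 39 < 60
add 5: running sum 44 < 60
add 1: running sum 45 < 60
add 11: running sum 56 < 60
add 7: shortest ending here [4, 2, 9, 4, 10, 6, 4, 5, 1, 11, 7] sum 63, len 11
add 2: shortest ending here [2, 9, 4, 10, 6, 4, 5, 1, 11, 7, 2] sum 61, len 11
add 2: shortest ending here [9, 4, 10, 6, 4, 5, 1, 11, 7, 2, 2] sum 61, len 11
add 7: shortest ending here [9, 4, 10, 6, 4, 5, 1, 11, 7, 2, 2, 7] sum 68, len 12
Shortest qualifying length: 11.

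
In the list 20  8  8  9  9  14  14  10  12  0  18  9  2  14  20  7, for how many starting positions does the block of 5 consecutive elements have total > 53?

6

20 8 8 9 9 → sum 54  > 53 ✓
8 8 9 9 14 → sum 48
8 9 9 14 14 → sum 54  > 53 ✓
9 9 14 14 10 → sum 56  > 53 ✓
9 14 14 10 12 → sum 59  > 53 ✓
14 14 10 12 0 → sum 50
14 10 12 0 18 → sum 54  > 53 ✓
10 12 0 18 9 → sum 49
12 0 18 9 2 → sum 41
0 18 9 2 14 → sum 43
18 9 2 14 20 → sum 63  > 53 ✓
9 2 14 20 7 → sum 52
6 windows satisfy the condition.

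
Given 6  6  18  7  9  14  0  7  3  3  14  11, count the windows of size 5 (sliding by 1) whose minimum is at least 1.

3

(6, 6, 18, 7, 9) → min 6  ≥ 1 ✓
(6, 18, 7, 9, 14) → min 6  ≥ 1 ✓
(18, 7, 9, 14, 0) → min 0
(7, 9, 14, 0, 7) → min 0
(9, 14, 0, 7, 3) → min 0
(14, 0, 7, 3, 3) → min 0
(0, 7, 3, 3, 14) → min 0
(7, 3, 3, 14, 11) → min 3  ≥ 1 ✓
3 windows satisfy the condition.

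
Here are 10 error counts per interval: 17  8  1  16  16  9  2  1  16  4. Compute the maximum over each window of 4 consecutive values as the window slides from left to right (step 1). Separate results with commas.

Sliding a size-4 window across the 10 values:
17 8 1 16 → max 17
8 1 16 16 → max 16
1 16 16 9 → max 16
16 16 9 2 → max 16
16 9 2 1 → max 16
9 2 1 16 → max 16
2 1 16 4 → max 16

17, 16, 16, 16, 16, 16, 16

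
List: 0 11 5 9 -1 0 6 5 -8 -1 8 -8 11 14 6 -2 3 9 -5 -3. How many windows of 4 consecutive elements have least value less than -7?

7

0 11 5 9 → min 0
11 5 9 -1 → min -1
5 9 -1 0 → min -1
9 -1 0 6 → min -1
-1 0 6 5 → min -1
0 6 5 -8 → min -8  < -7 ✓
6 5 -8 -1 → min -8  < -7 ✓
5 -8 -1 8 → min -8  < -7 ✓
-8 -1 8 -8 → min -8  < -7 ✓
-1 8 -8 11 → min -8  < -7 ✓
8 -8 11 14 → min -8  < -7 ✓
-8 11 14 6 → min -8  < -7 ✓
11 14 6 -2 → min -2
14 6 -2 3 → min -2
6 -2 3 9 → min -2
-2 3 9 -5 → min -5
3 9 -5 -3 → min -5
7 windows satisfy the condition.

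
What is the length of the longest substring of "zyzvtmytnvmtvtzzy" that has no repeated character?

5

add z: [z] len 1
add y: [z, y] len 2
add z (repeat z, move left end past it): [y, z] len 2
add v: [y, z, v] len 3
add t: [y, z, v, t] len 4
add m: [y, z, v, t, m] len 5
add y (repeat y, move left end past it): [z, v, t, m, y] len 5
add t (repeat t, move left end past it): [m, y, t] len 3
add n: [m, y, t, n] len 4
add v: [m, y, t, n, v] len 5
add m (repeat m, move left end past it): [y, t, n, v, m] len 5
add t (repeat t, move left end past it): [n, v, m, t] len 4
add v (repeat v, move left end past it): [m, t, v] len 3
add t (repeat t, move left end past it): [v, t] len 2
add z: [v, t, z] len 3
add z (repeat z, move left end past it): [z] len 1
add y: [z, y] len 2
Longest all-distinct length: 5.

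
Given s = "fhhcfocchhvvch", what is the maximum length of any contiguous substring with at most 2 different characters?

add f: window [f] (1 distinct), len 1
add h: window [f, h] (2 distinct), len 2
add h: window [f, h, h] (2 distinct), len 3
add c: window [h, h, c] (2 distinct), len 3
add f: window [c, f] (2 distinct), len 2
add o: window [f, o] (2 distinct), len 2
add c: window [o, c] (2 distinct), len 2
add c: window [o, c, c] (2 distinct), len 3
add h: window [c, c, h] (2 distinct), len 3
add h: window [c, c, h, h] (2 distinct), len 4
add v: window [h, h, v] (2 distinct), len 3
add v: window [h, h, v, v] (2 distinct), len 4
add c: window [v, v, c] (2 distinct), len 3
add h: window [c, h] (2 distinct), len 2
Longest length with ≤2 distinct: 4.

4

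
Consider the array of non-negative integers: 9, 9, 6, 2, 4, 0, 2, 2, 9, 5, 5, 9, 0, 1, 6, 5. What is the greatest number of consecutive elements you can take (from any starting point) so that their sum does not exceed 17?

add 9: [9] sum 9, len 1
add 9: [9] sum 9, len 1
add 6: [9, 6] sum 15, len 2
add 2: [9, 6, 2] sum 17, len 3
add 4: [6, 2, 4] sum 12, len 3
add 0: [6, 2, 4, 0] sum 12, len 4
add 2: [6, 2, 4, 0, 2] sum 14, len 5
add 2: [6, 2, 4, 0, 2, 2] sum 16, len 6
add 9: [4, 0, 2, 2, 9] sum 17, len 5
add 5: [2, 9, 5] sum 16, len 3
add 5: [5, 5] sum 10, len 2
add 9: [5, 9] sum 14, len 2
add 0: [5, 9, 0] sum 14, len 3
add 1: [5, 9, 0, 1] sum 15, len 4
add 6: [9, 0, 1, 6] sum 16, len 4
add 5: [0, 1, 6, 5] sum 12, len 4
Longest length seen: 6.

6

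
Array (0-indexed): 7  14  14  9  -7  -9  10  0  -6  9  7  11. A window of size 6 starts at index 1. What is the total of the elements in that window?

31

Elements at indices 1..6: 14, 14, 9, -7, -9, 10
sum(14, 14, 9, -7, -9, 10) = 31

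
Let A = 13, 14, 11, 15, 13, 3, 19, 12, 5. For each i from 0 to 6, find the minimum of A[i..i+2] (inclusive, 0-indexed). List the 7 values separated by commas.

11, 11, 11, 3, 3, 3, 5

[13, 14, 11] → min 11
[14, 11, 15] → min 11
[11, 15, 13] → min 11
[15, 13, 3] → min 3
[13, 3, 19] → min 3
[3, 19, 12] → min 3
[19, 12, 5] → min 5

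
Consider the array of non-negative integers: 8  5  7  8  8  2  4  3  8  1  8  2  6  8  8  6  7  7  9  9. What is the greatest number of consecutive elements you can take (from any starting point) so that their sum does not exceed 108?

18

[8] sum 8 len 1
[8, 5] sum 13 len 2
[8, 5, 7] sum 20 len 3
[8, 5, 7, 8] sum 28 len 4
[8, 5, 7, 8, 8] sum 36 len 5
[8, 5, 7, 8, 8, 2] sum 38 len 6
[8, 5, 7, 8, 8, 2, 4] sum 42 len 7
[8, 5, 7, 8, 8, 2, 4, 3] sum 45 len 8
[8, 5, 7, 8, 8, 2, 4, 3, 8] sum 53 len 9
[8, 5, 7, 8, 8, 2, 4, 3, 8, 1] sum 54 len 10
[8, 5, 7, 8, 8, 2, 4, 3, 8, 1, 8] sum 62 len 11
[8, 5, 7, 8, 8, 2, 4, 3, 8, 1, 8, 2] sum 64 len 12
[8, 5, 7, 8, 8, 2, 4, 3, 8, 1, 8, 2, 6] sum 70 len 13
[8, 5, 7, 8, 8, 2, 4, 3, 8, 1, 8, 2, 6, 8] sum 78 len 14
[8, 5, 7, 8, 8, 2, 4, 3, 8, 1, 8, 2, 6, 8, 8] sum 86 len 15
[8, 5, 7, 8, 8, 2, 4, 3, 8, 1, 8, 2, 6, 8, 8, 6] sum 92 len 16
[8, 5, 7, 8, 8, 2, 4, 3, 8, 1, 8, 2, 6, 8, 8, 6, 7] sum 99 len 17
[8, 5, 7, 8, 8, 2, 4, 3, 8, 1, 8, 2, 6, 8, 8, 6, 7, 7] sum 106 len 18
[5, 7, 8, 8, 2, 4, 3, 8, 1, 8, 2, 6, 8, 8, 6, 7, 7, 9] sum 107 len 18
[8, 8, 2, 4, 3, 8, 1, 8, 2, 6, 8, 8, 6, 7, 7, 9, 9] sum 104 len 17
Longest length seen: 18.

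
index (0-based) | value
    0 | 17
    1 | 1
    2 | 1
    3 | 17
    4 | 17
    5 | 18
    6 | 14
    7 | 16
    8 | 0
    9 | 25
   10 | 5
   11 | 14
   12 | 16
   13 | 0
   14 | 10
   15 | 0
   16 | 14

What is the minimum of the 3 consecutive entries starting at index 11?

0

Elements at indices 11..13: 14, 16, 0
min(14, 16, 0) = 0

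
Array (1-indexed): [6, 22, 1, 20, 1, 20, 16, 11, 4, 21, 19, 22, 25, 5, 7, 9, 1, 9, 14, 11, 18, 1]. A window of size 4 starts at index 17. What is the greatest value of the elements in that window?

14

Elements at indices 17..20: 1, 9, 14, 11
max(1, 9, 14, 11) = 14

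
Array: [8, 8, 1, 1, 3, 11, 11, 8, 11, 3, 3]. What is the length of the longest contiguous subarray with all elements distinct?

3

[8] len 1
[8] len 1
[8, 1] len 2
[1] len 1
[1, 3] len 2
[1, 3, 11] len 3
[11] len 1
[11, 8] len 2
[8, 11] len 2
[8, 11, 3] len 3
[3] len 1
Longest all-distinct length: 3.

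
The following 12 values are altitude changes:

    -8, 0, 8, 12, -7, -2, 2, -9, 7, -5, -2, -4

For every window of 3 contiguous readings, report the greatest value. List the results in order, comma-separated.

[-8, 0, 8] → max 8
[0, 8, 12] → max 12
[8, 12, -7] → max 12
[12, -7, -2] → max 12
[-7, -2, 2] → max 2
[-2, 2, -9] → max 2
[2, -9, 7] → max 7
[-9, 7, -5] → max 7
[7, -5, -2] → max 7
[-5, -2, -4] → max -2

8, 12, 12, 12, 2, 2, 7, 7, 7, -2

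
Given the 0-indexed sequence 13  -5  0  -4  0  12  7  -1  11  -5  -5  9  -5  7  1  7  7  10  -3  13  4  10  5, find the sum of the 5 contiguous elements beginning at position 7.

9

Elements at indices 7..11: -1, 11, -5, -5, 9
sum(-1, 11, -5, -5, 9) = 9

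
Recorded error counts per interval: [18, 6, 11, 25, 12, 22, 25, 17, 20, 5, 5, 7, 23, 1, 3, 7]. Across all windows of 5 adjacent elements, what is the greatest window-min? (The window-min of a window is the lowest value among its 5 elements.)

12

18 6 11 25 12 → min 6
6 11 25 12 22 → min 6
11 25 12 22 25 → min 11
25 12 22 25 17 → min 12
12 22 25 17 20 → min 12
22 25 17 20 5 → min 5
25 17 20 5 5 → min 5
17 20 5 5 7 → min 5
20 5 5 7 23 → min 5
5 5 7 23 1 → min 1
5 7 23 1 3 → min 1
7 23 1 3 7 → min 1
Greatest of these is 12.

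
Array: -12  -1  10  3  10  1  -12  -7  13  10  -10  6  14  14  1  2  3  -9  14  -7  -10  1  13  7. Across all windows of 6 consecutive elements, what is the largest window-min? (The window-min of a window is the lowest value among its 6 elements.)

1

-12 -1 10 3 10 1 → min -12
-1 10 3 10 1 -12 → min -12
10 3 10 1 -12 -7 → min -12
3 10 1 -12 -7 13 → min -12
10 1 -12 -7 13 10 → min -12
1 -12 -7 13 10 -10 → min -12
-12 -7 13 10 -10 6 → min -12
-7 13 10 -10 6 14 → min -10
13 10 -10 6 14 14 → min -10
10 -10 6 14 14 1 → min -10
-10 6 14 14 1 2 → min -10
6 14 14 1 2 3 → min 1
14 14 1 2 3 -9 → min -9
14 1 2 3 -9 14 → min -9
1 2 3 -9 14 -7 → min -9
2 3 -9 14 -7 -10 → min -10
3 -9 14 -7 -10 1 → min -10
-9 14 -7 -10 1 13 → min -10
14 -7 -10 1 13 7 → min -10
Largest of these is 1.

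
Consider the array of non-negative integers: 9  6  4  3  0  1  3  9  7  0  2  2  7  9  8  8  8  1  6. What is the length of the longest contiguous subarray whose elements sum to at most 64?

→ 9: sum 9, len 1
→ 6: sum 15, len 2
→ 4: sum 19, len 3
→ 3: sum 22, len 4
→ 0: sum 22, len 5
→ 1: sum 23, len 6
→ 3: sum 26, len 7
→ 9: sum 35, len 8
→ 7: sum 42, len 9
→ 0: sum 42, len 10
→ 2: sum 44, len 11
→ 2: sum 46, len 12
→ 7: sum 53, len 13
→ 9: sum 62, len 14
→ 8 (dropped 9): sum 61, len 14
→ 8 (dropped 6): sum 63, len 14
→ 8 (dropped 4, 3): sum 64, len 13
→ 1 (dropped 0, 1): sum 64, len 12
→ 6 (dropped 3, 9): sum 58, len 11
Longest length seen: 14.

14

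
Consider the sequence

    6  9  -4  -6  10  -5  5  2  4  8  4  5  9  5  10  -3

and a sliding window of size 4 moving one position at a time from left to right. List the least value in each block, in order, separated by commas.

-6, -6, -6, -6, -5, -5, 2, 2, 4, 4, 4, 5, -3

Sliding a size-4 window across the 16 values:
(6, 9, -4, -6) → min -6
(9, -4, -6, 10) → min -6
(-4, -6, 10, -5) → min -6
(-6, 10, -5, 5) → min -6
(10, -5, 5, 2) → min -5
(-5, 5, 2, 4) → min -5
(5, 2, 4, 8) → min 2
(2, 4, 8, 4) → min 2
(4, 8, 4, 5) → min 4
(8, 4, 5, 9) → min 4
(4, 5, 9, 5) → min 4
(5, 9, 5, 10) → min 5
(9, 5, 10, -3) → min -3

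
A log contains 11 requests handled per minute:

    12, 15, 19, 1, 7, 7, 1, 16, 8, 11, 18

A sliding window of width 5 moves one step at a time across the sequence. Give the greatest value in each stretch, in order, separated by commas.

19, 19, 19, 16, 16, 16, 18

[12, 15, 19, 1, 7] → max 19
[15, 19, 1, 7, 7] → max 19
[19, 1, 7, 7, 1] → max 19
[1, 7, 7, 1, 16] → max 16
[7, 7, 1, 16, 8] → max 16
[7, 1, 16, 8, 11] → max 16
[1, 16, 8, 11, 18] → max 18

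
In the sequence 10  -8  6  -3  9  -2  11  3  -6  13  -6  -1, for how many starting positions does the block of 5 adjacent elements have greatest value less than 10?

[10, -8, 6, -3, 9] → max 10
[-8, 6, -3, 9, -2] → max 9  < 10 ✓
[6, -3, 9, -2, 11] → max 11
[-3, 9, -2, 11, 3] → max 11
[9, -2, 11, 3, -6] → max 11
[-2, 11, 3, -6, 13] → max 13
[11, 3, -6, 13, -6] → max 13
[3, -6, 13, -6, -1] → max 13
1 window satisfy the condition.

1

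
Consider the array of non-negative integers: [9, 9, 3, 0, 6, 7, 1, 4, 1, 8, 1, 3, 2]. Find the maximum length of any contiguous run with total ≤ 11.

3

→ 9: sum 9, len 1
→ 9 (dropped 9): sum 9, len 1
→ 3 (dropped 9): sum 3, len 1
→ 0: sum 3, len 2
→ 6: sum 9, len 3
→ 7 (dropped 3, 0, 6): sum 7, len 1
→ 1: sum 8, len 2
→ 4 (dropped 7): sum 5, len 2
→ 1: sum 6, len 3
→ 8 (dropped 1, 4): sum 9, len 2
→ 1: sum 10, len 3
→ 3 (dropped 1, 8): sum 4, len 2
→ 2: sum 6, len 3
Longest length seen: 3.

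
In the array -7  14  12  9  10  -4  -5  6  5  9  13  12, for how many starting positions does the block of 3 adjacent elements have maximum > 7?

(-7, 14, 12) → max 14  > 7 ✓
(14, 12, 9) → max 14  > 7 ✓
(12, 9, 10) → max 12  > 7 ✓
(9, 10, -4) → max 10  > 7 ✓
(10, -4, -5) → max 10  > 7 ✓
(-4, -5, 6) → max 6
(-5, 6, 5) → max 6
(6, 5, 9) → max 9  > 7 ✓
(5, 9, 13) → max 13  > 7 ✓
(9, 13, 12) → max 13  > 7 ✓
8 windows satisfy the condition.

8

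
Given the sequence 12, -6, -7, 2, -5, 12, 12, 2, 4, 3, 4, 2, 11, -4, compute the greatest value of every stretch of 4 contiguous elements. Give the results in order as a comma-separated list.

12, 2, 12, 12, 12, 12, 12, 4, 4, 11, 11

12 -6 -7 2 → max 12
-6 -7 2 -5 → max 2
-7 2 -5 12 → max 12
2 -5 12 12 → max 12
-5 12 12 2 → max 12
12 12 2 4 → max 12
12 2 4 3 → max 12
2 4 3 4 → max 4
4 3 4 2 → max 4
3 4 2 11 → max 11
4 2 11 -4 → max 11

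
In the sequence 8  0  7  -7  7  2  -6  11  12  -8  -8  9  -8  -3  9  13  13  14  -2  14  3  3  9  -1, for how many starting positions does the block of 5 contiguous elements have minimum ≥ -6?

8 0 7 -7 7 → min -7
0 7 -7 7 2 → min -7
7 -7 7 2 -6 → min -7
-7 7 2 -6 11 → min -7
7 2 -6 11 12 → min -6  ≥ -6 ✓
2 -6 11 12 -8 → min -8
-6 11 12 -8 -8 → min -8
11 12 -8 -8 9 → min -8
12 -8 -8 9 -8 → min -8
-8 -8 9 -8 -3 → min -8
-8 9 -8 -3 9 → min -8
9 -8 -3 9 13 → min -8
-8 -3 9 13 13 → min -8
-3 9 13 13 14 → min -3  ≥ -6 ✓
9 13 13 14 -2 → min -2  ≥ -6 ✓
13 13 14 -2 14 → min -2  ≥ -6 ✓
13 14 -2 14 3 → min -2  ≥ -6 ✓
14 -2 14 3 3 → min -2  ≥ -6 ✓
-2 14 3 3 9 → min -2  ≥ -6 ✓
14 3 3 9 -1 → min -1  ≥ -6 ✓
8 windows satisfy the condition.

8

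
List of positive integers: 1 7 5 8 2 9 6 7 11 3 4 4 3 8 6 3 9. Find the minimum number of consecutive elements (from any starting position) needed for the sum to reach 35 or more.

5

add 1: running sum 1 < 35
add 7: running sum 8 < 35
add 5: running sum 13 < 35
add 8: running sum 21 < 35
add 2: running sum 23 < 35
add 9: running sum 32 < 35
add 6: shortest ending here [7, 5, 8, 2, 9, 6] sum 37, len 6
add 7: shortest ending here [5, 8, 2, 9, 6, 7] sum 37, len 6
add 11: shortest ending here [2, 9, 6, 7, 11] sum 35, len 5
add 3: shortest ending here [9, 6, 7, 11, 3] sum 36, len 5
add 4: shortest ending here [9, 6, 7, 11, 3, 4] sum 40, len 6
add 4: shortest ending here [6, 7, 11, 3, 4, 4] sum 35, len 6
add 3: shortest ending here [6, 7, 11, 3, 4, 4, 3] sum 38, len 7
add 8: shortest ending here [7, 11, 3, 4, 4, 3, 8] sum 40, len 7
add 6: shortest ending here [11, 3, 4, 4, 3, 8, 6] sum 39, len 7
add 3: shortest ending here [11, 3, 4, 4, 3, 8, 6, 3] sum 42, len 8
add 9: shortest ending here [4, 4, 3, 8, 6, 3, 9] sum 37, len 7
Shortest qualifying length: 5.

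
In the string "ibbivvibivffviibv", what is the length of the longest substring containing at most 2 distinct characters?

Extend right; when distinct count exceeds 2, shrink from the left:
[i] 1 distinct, len 1
[i, b] 2 distinct, len 2
[i, b, b] 2 distinct, len 3
[i, b, b, i] 2 distinct, len 4
[i, v] 2 distinct, len 2
[i, v, v] 2 distinct, len 3
[i, v, v, i] 2 distinct, len 4
[i, b] 2 distinct, len 2
[i, b, i] 2 distinct, len 3
[i, v] 2 distinct, len 2
[v, f] 2 distinct, len 2
[v, f, f] 2 distinct, len 3
[v, f, f, v] 2 distinct, len 4
[v, i] 2 distinct, len 2
[v, i, i] 2 distinct, len 3
[i, i, b] 2 distinct, len 3
[b, v] 2 distinct, len 2
Longest length with ≤2 distinct: 4.

4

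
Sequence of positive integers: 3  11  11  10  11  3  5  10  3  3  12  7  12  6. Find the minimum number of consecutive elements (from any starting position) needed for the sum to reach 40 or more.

4

add 3: running sum 3 < 40
add 11: running sum 14 < 40
add 11: running sum 25 < 40
add 10: running sum 35 < 40
end 4: [11, 11, 10, 11] sum 43, len 4
end 5: [11, 11, 10, 11, 3] sum 46, len 5
end 6: [11, 10, 11, 3, 5] sum 40, len 5
end 7: [11, 10, 11, 3, 5, 10] sum 50, len 6
end 8: [10, 11, 3, 5, 10, 3] sum 42, len 6
end 9: [10, 11, 3, 5, 10, 3, 3] sum 45, len 7
end 10: [11, 3, 5, 10, 3, 3, 12] sum 47, len 7
end 11: [5, 10, 3, 3, 12, 7] sum 40, len 6
end 12: [10, 3, 3, 12, 7, 12] sum 47, len 6
end 13: [3, 12, 7, 12, 6] sum 40, len 5
Shortest qualifying length: 4.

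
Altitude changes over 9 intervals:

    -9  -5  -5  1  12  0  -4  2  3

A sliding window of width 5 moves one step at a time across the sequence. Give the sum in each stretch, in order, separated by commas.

-6, 3, 4, 11, 13

Sliding a size-5 window across the 9 values:
-9 -5 -5 1 12 → sum -6
-5 -5 1 12 0 → sum 3
-5 1 12 0 -4 → sum 4
1 12 0 -4 2 → sum 11
12 0 -4 2 3 → sum 13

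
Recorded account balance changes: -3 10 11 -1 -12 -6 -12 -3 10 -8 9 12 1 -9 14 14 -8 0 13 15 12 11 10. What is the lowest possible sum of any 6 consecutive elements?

-31

Window sums for each of the 18 positions:
(-3, 10, 11, -1, -12, -6) → sum -1
(10, 11, -1, -12, -6, -12) → sum -10
(11, -1, -12, -6, -12, -3) → sum -23
(-1, -12, -6, -12, -3, 10) → sum -24
(-12, -6, -12, -3, 10, -8) → sum -31
(-6, -12, -3, 10, -8, 9) → sum -10
(-12, -3, 10, -8, 9, 12) → sum 8
(-3, 10, -8, 9, 12, 1) → sum 21
(10, -8, 9, 12, 1, -9) → sum 15
(-8, 9, 12, 1, -9, 14) → sum 19
(9, 12, 1, -9, 14, 14) → sum 41
(12, 1, -9, 14, 14, -8) → sum 24
(1, -9, 14, 14, -8, 0) → sum 12
(-9, 14, 14, -8, 0, 13) → sum 24
(14, 14, -8, 0, 13, 15) → sum 48
(14, -8, 0, 13, 15, 12) → sum 46
(-8, 0, 13, 15, 12, 11) → sum 43
(0, 13, 15, 12, 11, 10) → sum 61
Lowest of these is -31.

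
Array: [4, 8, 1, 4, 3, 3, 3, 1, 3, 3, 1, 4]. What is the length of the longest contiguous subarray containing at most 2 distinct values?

7

add 4: window [4] (1 distinct), len 1
add 8: window [4, 8] (2 distinct), len 2
add 1: window [8, 1] (2 distinct), len 2
add 4: window [1, 4] (2 distinct), len 2
add 3: window [4, 3] (2 distinct), len 2
add 3: window [4, 3, 3] (2 distinct), len 3
add 3: window [4, 3, 3, 3] (2 distinct), len 4
add 1: window [3, 3, 3, 1] (2 distinct), len 4
add 3: window [3, 3, 3, 1, 3] (2 distinct), len 5
add 3: window [3, 3, 3, 1, 3, 3] (2 distinct), len 6
add 1: window [3, 3, 3, 1, 3, 3, 1] (2 distinct), len 7
add 4: window [1, 4] (2 distinct), len 2
Longest length with ≤2 distinct: 7.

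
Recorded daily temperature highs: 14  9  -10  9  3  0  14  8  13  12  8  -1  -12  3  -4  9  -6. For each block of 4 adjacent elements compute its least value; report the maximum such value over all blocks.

8

[14, 9, -10, 9] → min -10
[9, -10, 9, 3] → min -10
[-10, 9, 3, 0] → min -10
[9, 3, 0, 14] → min 0
[3, 0, 14, 8] → min 0
[0, 14, 8, 13] → min 0
[14, 8, 13, 12] → min 8
[8, 13, 12, 8] → min 8
[13, 12, 8, -1] → min -1
[12, 8, -1, -12] → min -12
[8, -1, -12, 3] → min -12
[-1, -12, 3, -4] → min -12
[-12, 3, -4, 9] → min -12
[3, -4, 9, -6] → min -6
Maximum of these is 8.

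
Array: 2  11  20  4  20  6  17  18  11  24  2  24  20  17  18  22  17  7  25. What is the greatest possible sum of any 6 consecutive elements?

118

2 11 20 4 20 6 → sum 63
11 20 4 20 6 17 → sum 78
20 4 20 6 17 18 → sum 85
4 20 6 17 18 11 → sum 76
20 6 17 18 11 24 → sum 96
6 17 18 11 24 2 → sum 78
17 18 11 24 2 24 → sum 96
18 11 24 2 24 20 → sum 99
11 24 2 24 20 17 → sum 98
24 2 24 20 17 18 → sum 105
2 24 20 17 18 22 → sum 103
24 20 17 18 22 17 → sum 118
20 17 18 22 17 7 → sum 101
17 18 22 17 7 25 → sum 106
Greatest of these is 118.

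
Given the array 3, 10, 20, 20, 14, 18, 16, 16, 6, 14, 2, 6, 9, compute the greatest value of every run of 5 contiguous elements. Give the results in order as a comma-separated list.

20, 20, 20, 20, 18, 18, 16, 16, 14

[3, 10, 20, 20, 14] → max 20
[10, 20, 20, 14, 18] → max 20
[20, 20, 14, 18, 16] → max 20
[20, 14, 18, 16, 16] → max 20
[14, 18, 16, 16, 6] → max 18
[18, 16, 16, 6, 14] → max 18
[16, 16, 6, 14, 2] → max 16
[16, 6, 14, 2, 6] → max 16
[6, 14, 2, 6, 9] → max 14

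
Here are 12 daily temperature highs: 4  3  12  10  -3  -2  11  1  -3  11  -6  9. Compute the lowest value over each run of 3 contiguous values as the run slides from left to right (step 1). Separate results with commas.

(4, 3, 12) → min 3
(3, 12, 10) → min 3
(12, 10, -3) → min -3
(10, -3, -2) → min -3
(-3, -2, 11) → min -3
(-2, 11, 1) → min -2
(11, 1, -3) → min -3
(1, -3, 11) → min -3
(-3, 11, -6) → min -6
(11, -6, 9) → min -6

3, 3, -3, -3, -3, -2, -3, -3, -6, -6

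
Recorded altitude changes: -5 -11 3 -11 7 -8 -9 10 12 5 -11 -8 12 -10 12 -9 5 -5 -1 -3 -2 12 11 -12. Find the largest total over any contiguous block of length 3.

27

-5 -11 3 → sum -13
-11 3 -11 → sum -19
3 -11 7 → sum -1
-11 7 -8 → sum -12
7 -8 -9 → sum -10
-8 -9 10 → sum -7
-9 10 12 → sum 13
10 12 5 → sum 27
12 5 -11 → sum 6
5 -11 -8 → sum -14
-11 -8 12 → sum -7
-8 12 -10 → sum -6
12 -10 12 → sum 14
-10 12 -9 → sum -7
12 -9 5 → sum 8
-9 5 -5 → sum -9
5 -5 -1 → sum -1
-5 -1 -3 → sum -9
-1 -3 -2 → sum -6
-3 -2 12 → sum 7
-2 12 11 → sum 21
12 11 -12 → sum 11
Largest of these is 27.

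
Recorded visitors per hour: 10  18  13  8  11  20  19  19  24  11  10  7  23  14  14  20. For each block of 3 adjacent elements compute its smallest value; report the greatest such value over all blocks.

19

Window mins for each of the 14 positions:
10 18 13 → min 10
18 13 8 → min 8
13 8 11 → min 8
8 11 20 → min 8
11 20 19 → min 11
20 19 19 → min 19
19 19 24 → min 19
19 24 11 → min 11
24 11 10 → min 10
11 10 7 → min 7
10 7 23 → min 7
7 23 14 → min 7
23 14 14 → min 14
14 14 20 → min 14
Greatest of these is 19.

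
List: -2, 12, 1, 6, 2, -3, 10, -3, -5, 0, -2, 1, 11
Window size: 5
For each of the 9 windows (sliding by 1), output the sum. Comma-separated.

Sliding a size-5 window across the 13 values:
(-2, 12, 1, 6, 2) → sum 19
(12, 1, 6, 2, -3) → sum 18
(1, 6, 2, -3, 10) → sum 16
(6, 2, -3, 10, -3) → sum 12
(2, -3, 10, -3, -5) → sum 1
(-3, 10, -3, -5, 0) → sum -1
(10, -3, -5, 0, -2) → sum 0
(-3, -5, 0, -2, 1) → sum -9
(-5, 0, -2, 1, 11) → sum 5

19, 18, 16, 12, 1, -1, 0, -9, 5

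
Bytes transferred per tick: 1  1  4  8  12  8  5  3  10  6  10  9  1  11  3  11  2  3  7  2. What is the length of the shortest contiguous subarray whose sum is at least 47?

6

add 1: running sum 1 < 47
add 1: running sum 2 < 47
add 4: running sum 6 < 47
add 8: running sum 14 < 47
add 12: running sum 26 < 47
add 8: running sum 34 < 47
add 5: running sum 39 < 47
add 3: running sum 42 < 47
add 10: shortest ending here [4, 8, 12, 8, 5, 3, 10] sum 50, len 7
add 6: shortest ending here [8, 12, 8, 5, 3, 10, 6] sum 52, len 7
add 10: shortest ending here [12, 8, 5, 3, 10, 6, 10] sum 54, len 7
add 9: shortest ending here [8, 5, 3, 10, 6, 10, 9] sum 51, len 7
add 1: shortest ending here [8, 5, 3, 10, 6, 10, 9, 1] sum 52, len 8
add 11: shortest ending here [10, 6, 10, 9, 1, 11] sum 47, len 6
add 3: shortest ending here [10, 6, 10, 9, 1, 11, 3] sum 50, len 7
add 11: shortest ending here [6, 10, 9, 1, 11, 3, 11] sum 51, len 7
add 2: shortest ending here [10, 9, 1, 11, 3, 11, 2] sum 47, len 7
add 3: shortest ending here [10, 9, 1, 11, 3, 11, 2, 3] sum 50, len 8
add 7: shortest ending here [9, 1, 11, 3, 11, 2, 3, 7] sum 47, len 8
add 2: shortest ending here [9, 1, 11, 3, 11, 2, 3, 7, 2] sum 49, len 9
Shortest qualifying length: 6.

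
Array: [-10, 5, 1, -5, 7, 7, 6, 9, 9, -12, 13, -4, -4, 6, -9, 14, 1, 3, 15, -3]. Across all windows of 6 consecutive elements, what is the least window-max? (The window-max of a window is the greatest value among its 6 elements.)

-10 5 1 -5 7 7 → max 7
5 1 -5 7 7 6 → max 7
1 -5 7 7 6 9 → max 9
-5 7 7 6 9 9 → max 9
7 7 6 9 9 -12 → max 9
7 6 9 9 -12 13 → max 13
6 9 9 -12 13 -4 → max 13
9 9 -12 13 -4 -4 → max 13
9 -12 13 -4 -4 6 → max 13
-12 13 -4 -4 6 -9 → max 13
13 -4 -4 6 -9 14 → max 14
-4 -4 6 -9 14 1 → max 14
-4 6 -9 14 1 3 → max 14
6 -9 14 1 3 15 → max 15
-9 14 1 3 15 -3 → max 15
Least of these is 7.

7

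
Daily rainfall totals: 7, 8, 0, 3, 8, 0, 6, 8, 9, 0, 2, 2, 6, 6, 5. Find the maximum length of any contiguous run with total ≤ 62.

→ 7: sum 7, len 1
→ 8: sum 15, len 2
→ 0: sum 15, len 3
→ 3: sum 18, len 4
→ 8: sum 26, len 5
→ 0: sum 26, len 6
→ 6: sum 32, len 7
→ 8: sum 40, len 8
→ 9: sum 49, len 9
→ 0: sum 49, len 10
→ 2: sum 51, len 11
→ 2: sum 53, len 12
→ 6: sum 59, len 13
→ 6 (dropped 7): sum 58, len 13
→ 5 (dropped 8): sum 55, len 13
Longest length seen: 13.

13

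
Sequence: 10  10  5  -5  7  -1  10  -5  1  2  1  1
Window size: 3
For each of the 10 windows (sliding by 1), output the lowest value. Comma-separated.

5, -5, -5, -5, -1, -5, -5, -5, 1, 1

(10, 10, 5) → min 5
(10, 5, -5) → min -5
(5, -5, 7) → min -5
(-5, 7, -1) → min -5
(7, -1, 10) → min -1
(-1, 10, -5) → min -5
(10, -5, 1) → min -5
(-5, 1, 2) → min -5
(1, 2, 1) → min 1
(2, 1, 1) → min 1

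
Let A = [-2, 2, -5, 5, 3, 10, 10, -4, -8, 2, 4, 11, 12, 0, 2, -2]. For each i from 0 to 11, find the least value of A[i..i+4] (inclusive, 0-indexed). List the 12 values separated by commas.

-5, -5, -5, -4, -8, -8, -8, -8, -8, 0, 0, -2

Sliding a size-5 window across the 16 values:
-2 2 -5 5 3 → min -5
2 -5 5 3 10 → min -5
-5 5 3 10 10 → min -5
5 3 10 10 -4 → min -4
3 10 10 -4 -8 → min -8
10 10 -4 -8 2 → min -8
10 -4 -8 2 4 → min -8
-4 -8 2 4 11 → min -8
-8 2 4 11 12 → min -8
2 4 11 12 0 → min 0
4 11 12 0 2 → min 0
11 12 0 2 -2 → min -2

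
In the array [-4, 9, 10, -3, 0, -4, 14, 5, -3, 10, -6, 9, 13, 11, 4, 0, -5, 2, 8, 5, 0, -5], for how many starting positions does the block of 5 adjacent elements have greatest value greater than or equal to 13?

[-4, 9, 10, -3, 0] → max 10
[9, 10, -3, 0, -4] → max 10
[10, -3, 0, -4, 14] → max 14  ≥ 13 ✓
[-3, 0, -4, 14, 5] → max 14  ≥ 13 ✓
[0, -4, 14, 5, -3] → max 14  ≥ 13 ✓
[-4, 14, 5, -3, 10] → max 14  ≥ 13 ✓
[14, 5, -3, 10, -6] → max 14  ≥ 13 ✓
[5, -3, 10, -6, 9] → max 10
[-3, 10, -6, 9, 13] → max 13  ≥ 13 ✓
[10, -6, 9, 13, 11] → max 13  ≥ 13 ✓
[-6, 9, 13, 11, 4] → max 13  ≥ 13 ✓
[9, 13, 11, 4, 0] → max 13  ≥ 13 ✓
[13, 11, 4, 0, -5] → max 13  ≥ 13 ✓
[11, 4, 0, -5, 2] → max 11
[4, 0, -5, 2, 8] → max 8
[0, -5, 2, 8, 5] → max 8
[-5, 2, 8, 5, 0] → max 8
[2, 8, 5, 0, -5] → max 8
10 windows satisfy the condition.

10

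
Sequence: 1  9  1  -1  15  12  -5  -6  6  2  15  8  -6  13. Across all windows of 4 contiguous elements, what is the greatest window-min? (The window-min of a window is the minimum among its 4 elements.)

2

1 9 1 -1 → min -1
9 1 -1 15 → min -1
1 -1 15 12 → min -1
-1 15 12 -5 → min -5
15 12 -5 -6 → min -6
12 -5 -6 6 → min -6
-5 -6 6 2 → min -6
-6 6 2 15 → min -6
6 2 15 8 → min 2
2 15 8 -6 → min -6
15 8 -6 13 → min -6
Greatest of these is 2.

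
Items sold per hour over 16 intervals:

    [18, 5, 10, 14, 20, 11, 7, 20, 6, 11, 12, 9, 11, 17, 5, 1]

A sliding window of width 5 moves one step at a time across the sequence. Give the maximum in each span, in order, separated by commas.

[18, 5, 10, 14, 20] → max 20
[5, 10, 14, 20, 11] → max 20
[10, 14, 20, 11, 7] → max 20
[14, 20, 11, 7, 20] → max 20
[20, 11, 7, 20, 6] → max 20
[11, 7, 20, 6, 11] → max 20
[7, 20, 6, 11, 12] → max 20
[20, 6, 11, 12, 9] → max 20
[6, 11, 12, 9, 11] → max 12
[11, 12, 9, 11, 17] → max 17
[12, 9, 11, 17, 5] → max 17
[9, 11, 17, 5, 1] → max 17

20, 20, 20, 20, 20, 20, 20, 20, 12, 17, 17, 17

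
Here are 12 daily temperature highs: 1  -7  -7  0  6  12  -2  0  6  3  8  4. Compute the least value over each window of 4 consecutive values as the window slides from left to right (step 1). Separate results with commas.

[1, -7, -7, 0] → min -7
[-7, -7, 0, 6] → min -7
[-7, 0, 6, 12] → min -7
[0, 6, 12, -2] → min -2
[6, 12, -2, 0] → min -2
[12, -2, 0, 6] → min -2
[-2, 0, 6, 3] → min -2
[0, 6, 3, 8] → min 0
[6, 3, 8, 4] → min 3

-7, -7, -7, -2, -2, -2, -2, 0, 3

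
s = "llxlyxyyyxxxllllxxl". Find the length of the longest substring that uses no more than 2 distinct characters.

add l: window [l] (1 distinct), len 1
add l: window [l, l] (1 distinct), len 2
add x: window [l, l, x] (2 distinct), len 3
add l: window [l, l, x, l] (2 distinct), len 4
add y: window [l, y] (2 distinct), len 2
add x: window [y, x] (2 distinct), len 2
add y: window [y, x, y] (2 distinct), len 3
add y: window [y, x, y, y] (2 distinct), len 4
add y: window [y, x, y, y, y] (2 distinct), len 5
add x: window [y, x, y, y, y, x] (2 distinct), len 6
add x: window [y, x, y, y, y, x, x] (2 distinct), len 7
add x: window [y, x, y, y, y, x, x, x] (2 distinct), len 8
add l: window [x, x, x, l] (2 distinct), len 4
add l: window [x, x, x, l, l] (2 distinct), len 5
add l: window [x, x, x, l, l, l] (2 distinct), len 6
add l: window [x, x, x, l, l, l, l] (2 distinct), len 7
add x: window [x, x, x, l, l, l, l, x] (2 distinct), len 8
add x: window [x, x, x, l, l, l, l, x, x] (2 distinct), len 9
add l: window [x, x, x, l, l, l, l, x, x, l] (2 distinct), len 10
Longest length with ≤2 distinct: 10.

10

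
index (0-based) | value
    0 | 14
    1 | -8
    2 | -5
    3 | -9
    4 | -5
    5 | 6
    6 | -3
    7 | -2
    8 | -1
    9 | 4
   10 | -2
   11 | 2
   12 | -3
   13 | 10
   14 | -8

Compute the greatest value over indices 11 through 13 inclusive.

10

Elements at indices 11..13: 2, -3, 10
max(2, -3, 10) = 10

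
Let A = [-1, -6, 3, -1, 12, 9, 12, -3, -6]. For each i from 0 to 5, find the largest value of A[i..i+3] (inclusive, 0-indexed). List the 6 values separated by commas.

[-1, -6, 3, -1] → max 3
[-6, 3, -1, 12] → max 12
[3, -1, 12, 9] → max 12
[-1, 12, 9, 12] → max 12
[12, 9, 12, -3] → max 12
[9, 12, -3, -6] → max 12

3, 12, 12, 12, 12, 12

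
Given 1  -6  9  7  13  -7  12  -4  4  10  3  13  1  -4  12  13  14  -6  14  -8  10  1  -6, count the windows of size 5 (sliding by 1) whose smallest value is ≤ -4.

18

[1, -6, 9, 7, 13] → min -6  ≤ -4 ✓
[-6, 9, 7, 13, -7] → min -7  ≤ -4 ✓
[9, 7, 13, -7, 12] → min -7  ≤ -4 ✓
[7, 13, -7, 12, -4] → min -7  ≤ -4 ✓
[13, -7, 12, -4, 4] → min -7  ≤ -4 ✓
[-7, 12, -4, 4, 10] → min -7  ≤ -4 ✓
[12, -4, 4, 10, 3] → min -4  ≤ -4 ✓
[-4, 4, 10, 3, 13] → min -4  ≤ -4 ✓
[4, 10, 3, 13, 1] → min 1
[10, 3, 13, 1, -4] → min -4  ≤ -4 ✓
[3, 13, 1, -4, 12] → min -4  ≤ -4 ✓
[13, 1, -4, 12, 13] → min -4  ≤ -4 ✓
[1, -4, 12, 13, 14] → min -4  ≤ -4 ✓
[-4, 12, 13, 14, -6] → min -6  ≤ -4 ✓
[12, 13, 14, -6, 14] → min -6  ≤ -4 ✓
[13, 14, -6, 14, -8] → min -8  ≤ -4 ✓
[14, -6, 14, -8, 10] → min -8  ≤ -4 ✓
[-6, 14, -8, 10, 1] → min -8  ≤ -4 ✓
[14, -8, 10, 1, -6] → min -8  ≤ -4 ✓
18 windows satisfy the condition.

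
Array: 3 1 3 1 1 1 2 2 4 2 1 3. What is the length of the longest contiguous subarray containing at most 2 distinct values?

6

add 3: window [3] (1 distinct), len 1
add 1: window [3, 1] (2 distinct), len 2
add 3: window [3, 1, 3] (2 distinct), len 3
add 1: window [3, 1, 3, 1] (2 distinct), len 4
add 1: window [3, 1, 3, 1, 1] (2 distinct), len 5
add 1: window [3, 1, 3, 1, 1, 1] (2 distinct), len 6
add 2: window [1, 1, 1, 2] (2 distinct), len 4
add 2: window [1, 1, 1, 2, 2] (2 distinct), len 5
add 4: window [2, 2, 4] (2 distinct), len 3
add 2: window [2, 2, 4, 2] (2 distinct), len 4
add 1: window [2, 1] (2 distinct), len 2
add 3: window [1, 3] (2 distinct), len 2
Longest length with ≤2 distinct: 6.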